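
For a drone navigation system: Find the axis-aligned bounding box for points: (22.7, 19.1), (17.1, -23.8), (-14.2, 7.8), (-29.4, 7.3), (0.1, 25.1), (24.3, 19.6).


x range: [-29.4, 24.3]
y range: [-23.8, 25.1]
Bounding box: (-29.4,-23.8) to (24.3,25.1)

(-29.4,-23.8) to (24.3,25.1)


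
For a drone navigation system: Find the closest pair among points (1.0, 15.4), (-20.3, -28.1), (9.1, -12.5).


d(P0,P1) = 48.4349, d(P0,P2) = 29.052, d(P1,P2) = 33.2824
Closest: P0 and P2

Closest pair: (1.0, 15.4) and (9.1, -12.5), distance = 29.052


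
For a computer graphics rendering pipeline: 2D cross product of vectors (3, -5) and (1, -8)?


u x v = u_x*v_y - u_y*v_x = 3*(-8) - (-5)*1
= (-24) - (-5) = -19

-19


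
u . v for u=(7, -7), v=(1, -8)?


u . v = u_x*v_x + u_y*v_y = 7*1 + (-7)*(-8)
= 7 + 56 = 63

63


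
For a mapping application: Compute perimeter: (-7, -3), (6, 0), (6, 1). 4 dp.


Sides: (-7, -3)->(6, 0): sqrt(178) = 13.341664, (6, 0)->(6, 1): sqrt(1) = 1, (6, 1)->(-7, -3): sqrt(185) = 13.601471
Sum = 27.943135
Perimeter = 27.9431

27.9431


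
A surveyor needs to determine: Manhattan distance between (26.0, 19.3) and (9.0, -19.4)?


|26-9| + |19.3-(-19.4)| = 17 + 38.7 = 55.7

55.7


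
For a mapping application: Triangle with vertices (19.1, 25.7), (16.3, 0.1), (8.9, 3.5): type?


Side lengths squared: AB^2=663.2, BC^2=66.32, CA^2=596.88
Sorted: [66.32, 596.88, 663.2]
By sides: Scalene, By angles: Right

Scalene, Right


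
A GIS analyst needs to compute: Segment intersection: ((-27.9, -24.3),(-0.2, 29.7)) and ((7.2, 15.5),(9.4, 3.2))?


Cross products: d1=-519.29, d2=-59.78, d3=-792.94, d4=-1252.45
d1*d2 < 0 and d3*d4 < 0? no

No, they don't intersect


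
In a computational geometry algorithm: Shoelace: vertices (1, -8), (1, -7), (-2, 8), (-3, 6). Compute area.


Shoelace sum: (1*(-7) - 1*(-8)) + (1*8 - (-2)*(-7)) + ((-2)*6 - (-3)*8) + ((-3)*(-8) - 1*6)
= 25
Area = |25|/2 = 12.5

12.5


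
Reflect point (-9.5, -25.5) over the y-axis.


Reflection over y-axis: (x,y) -> (-x,y)
(-9.5, -25.5) -> (9.5, -25.5)

(9.5, -25.5)


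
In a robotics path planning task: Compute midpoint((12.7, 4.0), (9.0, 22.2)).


M = ((12.7+9)/2, (4+22.2)/2)
= (10.85, 13.1)

(10.85, 13.1)


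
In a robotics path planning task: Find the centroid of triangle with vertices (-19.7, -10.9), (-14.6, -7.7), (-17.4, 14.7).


Centroid = ((x_A+x_B+x_C)/3, (y_A+y_B+y_C)/3)
= (((-19.7)+(-14.6)+(-17.4))/3, ((-10.9)+(-7.7)+14.7)/3)
= (-17.2333, -1.3)

(-17.2333, -1.3)


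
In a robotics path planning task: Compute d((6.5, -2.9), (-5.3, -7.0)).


dx=-11.8, dy=-4.1
d^2 = (-11.8)^2 + (-4.1)^2 = 156.05
d = sqrt(156.05) = 12.492

12.492


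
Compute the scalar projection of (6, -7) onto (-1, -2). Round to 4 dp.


u.v = 8, |v| = sqrt(5) = 2.2361
Scalar projection = u.v / |v| = 8 / sqrt(5) = 3.5777

3.5777


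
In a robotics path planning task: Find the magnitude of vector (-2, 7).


|u| = sqrt((-2)^2 + 7^2) = sqrt(53) = 7.2801

7.2801


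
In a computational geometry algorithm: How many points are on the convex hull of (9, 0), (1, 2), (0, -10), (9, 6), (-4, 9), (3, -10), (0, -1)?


Convex hull vertices (CCW): (-4, 9), (0, -10), (3, -10), (9, 0), (9, 6)
Count = 5

5


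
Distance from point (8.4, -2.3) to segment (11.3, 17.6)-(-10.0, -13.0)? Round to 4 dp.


Project P onto AB: t = 0.4825 (clamped to [0,1])
Closest point on segment: (1.0226, 2.8353)
Distance: 8.9887

8.9887


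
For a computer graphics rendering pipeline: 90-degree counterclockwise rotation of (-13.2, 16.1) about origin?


90° CCW: (x,y) -> (-y, x)
(-13.2,16.1) -> (-16.1, -13.2)

(-16.1, -13.2)


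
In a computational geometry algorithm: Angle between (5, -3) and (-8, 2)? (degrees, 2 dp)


u.v = -46, |u| = sqrt(34) = 5.831, |v| = sqrt(68) = 8.2462
cos(theta) = u.v/(|u||v|) = -46/sqrt(2312) = -0.956674
theta = acos(-0.956674) = 163.07 degrees

163.07 degrees


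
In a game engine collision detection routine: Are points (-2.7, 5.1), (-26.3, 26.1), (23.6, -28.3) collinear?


Cross product: ((-26.3)-(-2.7))*((-28.3)-5.1) - (26.1-5.1)*(23.6-(-2.7))
= 235.94

No, not collinear


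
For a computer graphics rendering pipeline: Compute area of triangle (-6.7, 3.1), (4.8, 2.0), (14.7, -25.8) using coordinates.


Area = |x_A(y_B-y_C) + x_B(y_C-y_A) + x_C(y_A-y_B)|/2
= |(-186.26) + (-138.72) + 16.17|/2
= 308.81/2 = 154.405

154.405


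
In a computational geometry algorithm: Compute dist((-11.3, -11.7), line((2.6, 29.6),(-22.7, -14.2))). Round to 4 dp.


|cross product| = 436.07
|line direction| = sqrt(2558.53) = 50.5819
Distance = 436.07/sqrt(2558.53) = 8.6211

8.6211


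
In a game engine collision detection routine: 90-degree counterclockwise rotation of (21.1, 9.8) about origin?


90° CCW: (x,y) -> (-y, x)
(21.1,9.8) -> (-9.8, 21.1)

(-9.8, 21.1)


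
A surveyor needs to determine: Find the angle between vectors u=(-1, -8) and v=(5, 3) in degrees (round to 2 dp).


u.v = -29, |u| = sqrt(65) = 8.0623, |v| = sqrt(34) = 5.831
cos(theta) = u.v/(|u||v|) = -29/sqrt(2210) = -0.616882
theta = acos(-0.616882) = 128.09 degrees

128.09 degrees


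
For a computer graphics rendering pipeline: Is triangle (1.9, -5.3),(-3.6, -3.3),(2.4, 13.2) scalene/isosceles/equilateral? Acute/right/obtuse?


Side lengths squared: AB^2=34.25, BC^2=308.25, CA^2=342.5
Sorted: [34.25, 308.25, 342.5]
By sides: Scalene, By angles: Right

Scalene, Right


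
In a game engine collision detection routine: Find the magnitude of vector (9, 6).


|u| = sqrt(9^2 + 6^2) = sqrt(117) = 10.8167

10.8167


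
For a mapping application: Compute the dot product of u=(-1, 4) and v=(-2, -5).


u . v = u_x*v_x + u_y*v_y = (-1)*(-2) + 4*(-5)
= 2 + (-20) = -18

-18


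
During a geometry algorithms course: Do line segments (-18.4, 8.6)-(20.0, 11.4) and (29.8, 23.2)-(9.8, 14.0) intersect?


Cross products: d1=-151.44, d2=145.84, d3=425.68, d4=128.4
d1*d2 < 0 and d3*d4 < 0? no

No, they don't intersect


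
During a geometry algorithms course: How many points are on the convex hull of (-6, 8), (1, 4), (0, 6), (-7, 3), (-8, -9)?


Convex hull vertices (CCW): (-8, -9), (1, 4), (0, 6), (-6, 8), (-7, 3)
Count = 5

5


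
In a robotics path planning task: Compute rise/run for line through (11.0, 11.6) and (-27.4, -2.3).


slope = (y2-y1)/(x2-x1) = ((-2.3)-11.6)/((-27.4)-11) = (-13.9)/(-38.4) = 0.362

0.362


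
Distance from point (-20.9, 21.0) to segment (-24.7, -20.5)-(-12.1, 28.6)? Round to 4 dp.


Project P onto AB: t = 0.8116 (clamped to [0,1])
Closest point on segment: (-14.4735, 19.3508)
Distance: 6.6347

6.6347


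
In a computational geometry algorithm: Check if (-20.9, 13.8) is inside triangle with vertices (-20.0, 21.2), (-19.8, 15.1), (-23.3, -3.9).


Cross products: AB x AP = -6.97, BC x BP = -16.35, CA x CP = -1.83
All same sign? yes

Yes, inside


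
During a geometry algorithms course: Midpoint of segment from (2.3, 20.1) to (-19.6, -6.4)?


M = ((2.3+(-19.6))/2, (20.1+(-6.4))/2)
= (-8.65, 6.85)

(-8.65, 6.85)


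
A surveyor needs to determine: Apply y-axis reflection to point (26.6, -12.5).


Reflection over y-axis: (x,y) -> (-x,y)
(26.6, -12.5) -> (-26.6, -12.5)

(-26.6, -12.5)


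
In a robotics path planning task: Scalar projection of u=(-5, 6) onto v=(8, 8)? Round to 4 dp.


u.v = 8, |v| = sqrt(128) = 11.3137
Scalar projection = u.v / |v| = 8 / sqrt(128) = 0.7071

0.7071


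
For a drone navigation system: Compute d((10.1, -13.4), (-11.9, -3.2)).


dx=-22, dy=10.2
d^2 = (-22)^2 + 10.2^2 = 588.04
d = sqrt(588.04) = 24.2495

24.2495


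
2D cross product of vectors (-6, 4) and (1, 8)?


u x v = u_x*v_y - u_y*v_x = (-6)*8 - 4*1
= (-48) - 4 = -52

-52


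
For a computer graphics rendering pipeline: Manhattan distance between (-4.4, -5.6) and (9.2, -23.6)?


|(-4.4)-9.2| + |(-5.6)-(-23.6)| = 13.6 + 18 = 31.6

31.6


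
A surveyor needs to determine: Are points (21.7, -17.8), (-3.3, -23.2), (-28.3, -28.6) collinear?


Cross product: ((-3.3)-21.7)*((-28.6)-(-17.8)) - ((-23.2)-(-17.8))*((-28.3)-21.7)
= 0

Yes, collinear


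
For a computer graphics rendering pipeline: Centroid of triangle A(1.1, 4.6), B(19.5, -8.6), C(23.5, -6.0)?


Centroid = ((x_A+x_B+x_C)/3, (y_A+y_B+y_C)/3)
= ((1.1+19.5+23.5)/3, (4.6+(-8.6)+(-6))/3)
= (14.7, -3.3333)

(14.7, -3.3333)


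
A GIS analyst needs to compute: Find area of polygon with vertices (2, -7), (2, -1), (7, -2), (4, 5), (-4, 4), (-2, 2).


Shoelace sum: (2*(-1) - 2*(-7)) + (2*(-2) - 7*(-1)) + (7*5 - 4*(-2)) + (4*4 - (-4)*5) + ((-4)*2 - (-2)*4) + ((-2)*(-7) - 2*2)
= 104
Area = |104|/2 = 52

52


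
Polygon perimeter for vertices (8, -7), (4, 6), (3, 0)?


Sides: (8, -7)->(4, 6): sqrt(185) = 13.601471, (4, 6)->(3, 0): sqrt(37) = 6.082763, (3, 0)->(8, -7): sqrt(74) = 8.602325
Sum = 28.286559
Perimeter = 28.2866

28.2866


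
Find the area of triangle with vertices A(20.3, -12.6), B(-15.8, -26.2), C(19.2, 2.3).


Area = |x_A(y_B-y_C) + x_B(y_C-y_A) + x_C(y_A-y_B)|/2
= |(-578.55) + (-235.42) + 261.12|/2
= 552.85/2 = 276.425

276.425


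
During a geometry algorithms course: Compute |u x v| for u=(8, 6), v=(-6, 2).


|u x v| = |8*2 - 6*(-6)|
= |16 - (-36)| = 52

52


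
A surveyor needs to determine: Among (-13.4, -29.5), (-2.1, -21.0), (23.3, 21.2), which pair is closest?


d(P0,P1) = 14.14, d(P0,P2) = 62.589, d(P1,P2) = 49.2544
Closest: P0 and P1

Closest pair: (-13.4, -29.5) and (-2.1, -21.0), distance = 14.14


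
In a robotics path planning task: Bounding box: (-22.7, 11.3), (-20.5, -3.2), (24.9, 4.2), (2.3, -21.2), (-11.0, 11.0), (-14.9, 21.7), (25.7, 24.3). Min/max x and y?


x range: [-22.7, 25.7]
y range: [-21.2, 24.3]
Bounding box: (-22.7,-21.2) to (25.7,24.3)

(-22.7,-21.2) to (25.7,24.3)


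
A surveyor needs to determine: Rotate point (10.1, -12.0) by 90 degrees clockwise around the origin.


90° CW: (x,y) -> (y, -x)
(10.1,-12) -> (-12, -10.1)

(-12, -10.1)


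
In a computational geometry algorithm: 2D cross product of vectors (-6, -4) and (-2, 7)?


u x v = u_x*v_y - u_y*v_x = (-6)*7 - (-4)*(-2)
= (-42) - 8 = -50

-50


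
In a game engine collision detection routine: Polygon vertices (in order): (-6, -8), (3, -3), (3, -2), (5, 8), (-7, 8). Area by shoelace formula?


Shoelace sum: ((-6)*(-3) - 3*(-8)) + (3*(-2) - 3*(-3)) + (3*8 - 5*(-2)) + (5*8 - (-7)*8) + ((-7)*(-8) - (-6)*8)
= 279
Area = |279|/2 = 139.5

139.5


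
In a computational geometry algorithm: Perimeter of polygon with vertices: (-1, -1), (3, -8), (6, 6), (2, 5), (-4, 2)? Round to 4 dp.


Sides: (-1, -1)->(3, -8): sqrt(65) = 8.062258, (3, -8)->(6, 6): sqrt(205) = 14.317821, (6, 6)->(2, 5): sqrt(17) = 4.123106, (2, 5)->(-4, 2): sqrt(45) = 6.708204, (-4, 2)->(-1, -1): sqrt(18) = 4.242641
Sum = 37.45403
Perimeter = 37.454

37.454


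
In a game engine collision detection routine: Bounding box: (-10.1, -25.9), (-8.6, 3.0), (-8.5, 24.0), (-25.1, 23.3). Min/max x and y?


x range: [-25.1, -8.5]
y range: [-25.9, 24]
Bounding box: (-25.1,-25.9) to (-8.5,24)

(-25.1,-25.9) to (-8.5,24)


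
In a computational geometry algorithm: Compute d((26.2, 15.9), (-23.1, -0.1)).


dx=-49.3, dy=-16
d^2 = (-49.3)^2 + (-16)^2 = 2686.49
d = sqrt(2686.49) = 51.8314

51.8314


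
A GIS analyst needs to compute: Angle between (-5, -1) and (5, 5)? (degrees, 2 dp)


u.v = -30, |u| = sqrt(26) = 5.099, |v| = sqrt(50) = 7.0711
cos(theta) = u.v/(|u||v|) = -30/sqrt(1300) = -0.83205
theta = acos(-0.83205) = 146.31 degrees

146.31 degrees


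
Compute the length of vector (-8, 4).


|u| = sqrt((-8)^2 + 4^2) = sqrt(80) = 8.9443

8.9443


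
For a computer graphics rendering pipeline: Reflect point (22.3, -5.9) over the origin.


Reflection over origin: (x,y) -> (-x,-y)
(22.3, -5.9) -> (-22.3, 5.9)

(-22.3, 5.9)


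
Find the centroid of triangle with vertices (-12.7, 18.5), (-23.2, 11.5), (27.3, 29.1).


Centroid = ((x_A+x_B+x_C)/3, (y_A+y_B+y_C)/3)
= (((-12.7)+(-23.2)+27.3)/3, (18.5+11.5+29.1)/3)
= (-2.8667, 19.7)

(-2.8667, 19.7)


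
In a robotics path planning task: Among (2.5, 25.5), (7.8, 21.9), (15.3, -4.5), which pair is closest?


d(P0,P1) = 6.407, d(P0,P2) = 32.6166, d(P1,P2) = 27.4447
Closest: P0 and P1

Closest pair: (2.5, 25.5) and (7.8, 21.9), distance = 6.407


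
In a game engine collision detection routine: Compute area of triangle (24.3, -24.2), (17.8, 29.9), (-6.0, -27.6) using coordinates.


Area = |x_A(y_B-y_C) + x_B(y_C-y_A) + x_C(y_A-y_B)|/2
= |1397.25 + (-60.52) + 324.6|/2
= 1661.33/2 = 830.665

830.665


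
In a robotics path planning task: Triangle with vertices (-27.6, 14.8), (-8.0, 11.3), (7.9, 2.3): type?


Side lengths squared: AB^2=396.41, BC^2=333.81, CA^2=1416.5
Sorted: [333.81, 396.41, 1416.5]
By sides: Scalene, By angles: Obtuse

Scalene, Obtuse


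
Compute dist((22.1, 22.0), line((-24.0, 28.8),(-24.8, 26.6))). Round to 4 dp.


|cross product| = 106.86
|line direction| = sqrt(5.48) = 2.3409
Distance = 106.86/sqrt(5.48) = 45.6483

45.6483


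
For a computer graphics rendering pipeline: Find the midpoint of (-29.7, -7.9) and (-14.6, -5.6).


M = (((-29.7)+(-14.6))/2, ((-7.9)+(-5.6))/2)
= (-22.15, -6.75)

(-22.15, -6.75)


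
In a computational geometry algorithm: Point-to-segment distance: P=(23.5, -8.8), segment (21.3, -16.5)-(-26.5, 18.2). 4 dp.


Project P onto AB: t = 0.0464 (clamped to [0,1])
Closest point on segment: (19.0801, -14.8885)
Distance: 7.5236

7.5236


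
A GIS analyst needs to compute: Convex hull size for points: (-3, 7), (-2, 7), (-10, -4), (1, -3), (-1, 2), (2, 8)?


Convex hull vertices (CCW): (-10, -4), (1, -3), (2, 8), (-3, 7)
Count = 4

4


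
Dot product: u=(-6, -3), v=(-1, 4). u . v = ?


u . v = u_x*v_x + u_y*v_y = (-6)*(-1) + (-3)*4
= 6 + (-12) = -6

-6


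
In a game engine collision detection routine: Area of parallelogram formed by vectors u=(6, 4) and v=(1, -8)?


|u x v| = |6*(-8) - 4*1|
= |(-48) - 4| = 52

52


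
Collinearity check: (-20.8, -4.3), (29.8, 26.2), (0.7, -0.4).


Cross product: (29.8-(-20.8))*((-0.4)-(-4.3)) - (26.2-(-4.3))*(0.7-(-20.8))
= -458.41

No, not collinear


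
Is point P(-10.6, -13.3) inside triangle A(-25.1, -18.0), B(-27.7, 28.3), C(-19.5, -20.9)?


Cross products: AB x AP = -683.57, BC x BP = 500.2, CA x CP = -68.37
All same sign? no

No, outside


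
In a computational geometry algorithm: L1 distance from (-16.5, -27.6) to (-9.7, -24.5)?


|(-16.5)-(-9.7)| + |(-27.6)-(-24.5)| = 6.8 + 3.1 = 9.9

9.9


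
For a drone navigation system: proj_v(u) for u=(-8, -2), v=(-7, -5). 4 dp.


u.v = 66, |v| = sqrt(74) = 8.6023
Scalar projection = u.v / |v| = 66 / sqrt(74) = 7.6723

7.6723


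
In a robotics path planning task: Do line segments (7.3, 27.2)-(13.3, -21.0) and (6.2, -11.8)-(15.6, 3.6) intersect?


Cross products: d1=349.66, d2=-195.82, d3=-287.02, d4=258.46
d1*d2 < 0 and d3*d4 < 0? yes

Yes, they intersect


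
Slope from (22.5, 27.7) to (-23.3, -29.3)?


slope = (y2-y1)/(x2-x1) = ((-29.3)-27.7)/((-23.3)-22.5) = (-57)/(-45.8) = 1.2445

1.2445


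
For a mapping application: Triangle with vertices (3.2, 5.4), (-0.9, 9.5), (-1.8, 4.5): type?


Side lengths squared: AB^2=33.62, BC^2=25.81, CA^2=25.81
Sorted: [25.81, 25.81, 33.62]
By sides: Isosceles, By angles: Acute

Isosceles, Acute


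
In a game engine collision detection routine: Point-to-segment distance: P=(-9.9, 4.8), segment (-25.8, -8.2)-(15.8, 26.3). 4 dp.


Project P onto AB: t = 0.38 (clamped to [0,1])
Closest point on segment: (-9.9915, 4.9104)
Distance: 0.1434

0.1434


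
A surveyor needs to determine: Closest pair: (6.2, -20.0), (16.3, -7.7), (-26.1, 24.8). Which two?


d(P0,P1) = 15.9154, d(P0,P2) = 55.2298, d(P1,P2) = 53.4229
Closest: P0 and P1

Closest pair: (6.2, -20.0) and (16.3, -7.7), distance = 15.9154


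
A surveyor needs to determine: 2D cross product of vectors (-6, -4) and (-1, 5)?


u x v = u_x*v_y - u_y*v_x = (-6)*5 - (-4)*(-1)
= (-30) - 4 = -34

-34


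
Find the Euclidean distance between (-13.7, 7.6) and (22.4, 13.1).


dx=36.1, dy=5.5
d^2 = 36.1^2 + 5.5^2 = 1333.46
d = sqrt(1333.46) = 36.5166

36.5166


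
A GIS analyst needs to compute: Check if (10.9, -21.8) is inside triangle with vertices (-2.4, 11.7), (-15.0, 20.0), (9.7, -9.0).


Cross products: AB x AP = 311.71, BC x BP = -281.36, CA x CP = 130.04
All same sign? no

No, outside


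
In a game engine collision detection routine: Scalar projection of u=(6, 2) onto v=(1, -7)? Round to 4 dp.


u.v = -8, |v| = sqrt(50) = 7.0711
Scalar projection = u.v / |v| = -8 / sqrt(50) = -1.1314

-1.1314


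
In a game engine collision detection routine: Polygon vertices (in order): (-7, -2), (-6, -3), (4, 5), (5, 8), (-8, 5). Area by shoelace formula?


Shoelace sum: ((-7)*(-3) - (-6)*(-2)) + ((-6)*5 - 4*(-3)) + (4*8 - 5*5) + (5*5 - (-8)*8) + ((-8)*(-2) - (-7)*5)
= 138
Area = |138|/2 = 69

69


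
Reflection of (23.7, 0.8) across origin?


Reflection over origin: (x,y) -> (-x,-y)
(23.7, 0.8) -> (-23.7, -0.8)

(-23.7, -0.8)


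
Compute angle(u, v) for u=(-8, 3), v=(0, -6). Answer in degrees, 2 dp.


u.v = -18, |u| = sqrt(73) = 8.544, |v| = sqrt(36) = 6
cos(theta) = u.v/(|u||v|) = -18/sqrt(2628) = -0.351123
theta = acos(-0.351123) = 110.56 degrees

110.56 degrees


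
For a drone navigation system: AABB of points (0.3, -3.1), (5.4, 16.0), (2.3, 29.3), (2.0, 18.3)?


x range: [0.3, 5.4]
y range: [-3.1, 29.3]
Bounding box: (0.3,-3.1) to (5.4,29.3)

(0.3,-3.1) to (5.4,29.3)


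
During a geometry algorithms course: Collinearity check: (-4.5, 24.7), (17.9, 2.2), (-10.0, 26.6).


Cross product: (17.9-(-4.5))*(26.6-24.7) - (2.2-24.7)*((-10)-(-4.5))
= -81.19

No, not collinear


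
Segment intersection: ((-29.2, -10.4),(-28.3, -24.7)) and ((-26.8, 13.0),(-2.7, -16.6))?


Cross products: d1=-634.98, d2=-952.97, d3=55.38, d4=373.37
d1*d2 < 0 and d3*d4 < 0? no

No, they don't intersect


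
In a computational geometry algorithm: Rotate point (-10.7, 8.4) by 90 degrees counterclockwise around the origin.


90° CCW: (x,y) -> (-y, x)
(-10.7,8.4) -> (-8.4, -10.7)

(-8.4, -10.7)


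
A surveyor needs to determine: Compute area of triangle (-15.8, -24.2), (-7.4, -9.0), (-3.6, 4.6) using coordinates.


Area = |x_A(y_B-y_C) + x_B(y_C-y_A) + x_C(y_A-y_B)|/2
= |214.88 + (-213.12) + 54.72|/2
= 56.48/2 = 28.24

28.24


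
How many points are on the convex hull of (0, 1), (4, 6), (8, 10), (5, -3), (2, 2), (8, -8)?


Convex hull vertices (CCW): (0, 1), (8, -8), (8, 10), (4, 6)
Count = 4

4


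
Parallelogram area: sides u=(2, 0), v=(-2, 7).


|u x v| = |2*7 - 0*(-2)|
= |14 - 0| = 14

14


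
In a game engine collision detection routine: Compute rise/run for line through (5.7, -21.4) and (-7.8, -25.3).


slope = (y2-y1)/(x2-x1) = ((-25.3)-(-21.4))/((-7.8)-5.7) = (-3.9)/(-13.5) = 0.2889

0.2889


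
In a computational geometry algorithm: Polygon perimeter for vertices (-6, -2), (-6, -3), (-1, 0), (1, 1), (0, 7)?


Sides: (-6, -2)->(-6, -3): sqrt(1) = 1, (-6, -3)->(-1, 0): sqrt(34) = 5.830952, (-1, 0)->(1, 1): sqrt(5) = 2.236068, (1, 1)->(0, 7): sqrt(37) = 6.082763, (0, 7)->(-6, -2): sqrt(117) = 10.816654
Sum = 25.966437
Perimeter = 25.9664

25.9664


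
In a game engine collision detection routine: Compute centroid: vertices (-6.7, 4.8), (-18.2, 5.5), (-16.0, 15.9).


Centroid = ((x_A+x_B+x_C)/3, (y_A+y_B+y_C)/3)
= (((-6.7)+(-18.2)+(-16))/3, (4.8+5.5+15.9)/3)
= (-13.6333, 8.7333)

(-13.6333, 8.7333)


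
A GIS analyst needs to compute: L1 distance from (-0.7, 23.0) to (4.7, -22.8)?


|(-0.7)-4.7| + |23-(-22.8)| = 5.4 + 45.8 = 51.2

51.2


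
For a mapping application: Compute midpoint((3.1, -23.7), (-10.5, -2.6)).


M = ((3.1+(-10.5))/2, ((-23.7)+(-2.6))/2)
= (-3.7, -13.15)

(-3.7, -13.15)


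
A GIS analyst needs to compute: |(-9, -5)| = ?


|u| = sqrt((-9)^2 + (-5)^2) = sqrt(106) = 10.2956

10.2956


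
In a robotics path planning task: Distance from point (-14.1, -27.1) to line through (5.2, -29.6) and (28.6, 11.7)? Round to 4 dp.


|cross product| = 855.59
|line direction| = sqrt(2253.25) = 47.4684
Distance = 855.59/sqrt(2253.25) = 18.0244

18.0244


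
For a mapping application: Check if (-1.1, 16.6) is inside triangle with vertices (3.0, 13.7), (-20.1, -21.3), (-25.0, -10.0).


Cross products: AB x AP = -210.49, BC x BP = -400.41, CA x CP = 178.37
All same sign? no

No, outside


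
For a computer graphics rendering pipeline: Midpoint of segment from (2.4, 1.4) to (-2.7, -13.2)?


M = ((2.4+(-2.7))/2, (1.4+(-13.2))/2)
= (-0.15, -5.9)

(-0.15, -5.9)


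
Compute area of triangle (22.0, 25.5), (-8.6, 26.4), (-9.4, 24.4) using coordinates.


Area = |x_A(y_B-y_C) + x_B(y_C-y_A) + x_C(y_A-y_B)|/2
= |44 + 9.46 + 8.46|/2
= 61.92/2 = 30.96

30.96


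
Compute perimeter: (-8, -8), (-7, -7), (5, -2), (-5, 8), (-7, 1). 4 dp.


Sides: (-8, -8)->(-7, -7): sqrt(2) = 1.414214, (-7, -7)->(5, -2): sqrt(169) = 13, (5, -2)->(-5, 8): sqrt(200) = 14.142136, (-5, 8)->(-7, 1): sqrt(53) = 7.28011, (-7, 1)->(-8, -8): sqrt(82) = 9.055385
Sum = 44.891845
Perimeter = 44.8918

44.8918


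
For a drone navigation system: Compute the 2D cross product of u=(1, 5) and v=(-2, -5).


u x v = u_x*v_y - u_y*v_x = 1*(-5) - 5*(-2)
= (-5) - (-10) = 5

5


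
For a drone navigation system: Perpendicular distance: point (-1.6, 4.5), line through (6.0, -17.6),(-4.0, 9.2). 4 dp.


|cross product| = 17.32
|line direction| = sqrt(818.24) = 28.6049
Distance = 17.32/sqrt(818.24) = 0.6055

0.6055


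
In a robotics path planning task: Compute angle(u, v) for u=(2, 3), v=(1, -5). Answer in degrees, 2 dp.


u.v = -13, |u| = sqrt(13) = 3.6056, |v| = sqrt(26) = 5.099
cos(theta) = u.v/(|u||v|) = -13/sqrt(338) = -0.707107
theta = acos(-0.707107) = 135 degrees

135 degrees


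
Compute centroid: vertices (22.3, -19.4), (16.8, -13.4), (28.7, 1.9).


Centroid = ((x_A+x_B+x_C)/3, (y_A+y_B+y_C)/3)
= ((22.3+16.8+28.7)/3, ((-19.4)+(-13.4)+1.9)/3)
= (22.6, -10.3)

(22.6, -10.3)


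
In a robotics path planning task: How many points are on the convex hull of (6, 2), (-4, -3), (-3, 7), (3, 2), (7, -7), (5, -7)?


Convex hull vertices (CCW): (-4, -3), (5, -7), (7, -7), (6, 2), (-3, 7)
Count = 5

5


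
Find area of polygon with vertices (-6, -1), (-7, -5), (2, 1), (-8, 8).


Shoelace sum: ((-6)*(-5) - (-7)*(-1)) + ((-7)*1 - 2*(-5)) + (2*8 - (-8)*1) + ((-8)*(-1) - (-6)*8)
= 106
Area = |106|/2 = 53

53


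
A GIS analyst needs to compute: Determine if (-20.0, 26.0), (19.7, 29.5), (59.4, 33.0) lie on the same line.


Cross product: (19.7-(-20))*(33-26) - (29.5-26)*(59.4-(-20))
= 0

Yes, collinear


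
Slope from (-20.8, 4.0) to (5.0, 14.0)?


slope = (y2-y1)/(x2-x1) = (14-4)/(5-(-20.8)) = 10/25.8 = 0.3876

0.3876


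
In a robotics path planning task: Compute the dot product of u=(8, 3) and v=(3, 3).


u . v = u_x*v_x + u_y*v_y = 8*3 + 3*3
= 24 + 9 = 33

33


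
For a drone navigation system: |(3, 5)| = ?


|u| = sqrt(3^2 + 5^2) = sqrt(34) = 5.831

5.831


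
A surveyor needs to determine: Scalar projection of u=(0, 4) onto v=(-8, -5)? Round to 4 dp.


u.v = -20, |v| = sqrt(89) = 9.434
Scalar projection = u.v / |v| = -20 / sqrt(89) = -2.12

-2.12


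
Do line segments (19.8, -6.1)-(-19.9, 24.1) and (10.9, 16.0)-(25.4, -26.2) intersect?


Cross products: d1=55.13, d2=-1182.31, d3=-608.59, d4=628.85
d1*d2 < 0 and d3*d4 < 0? yes

Yes, they intersect


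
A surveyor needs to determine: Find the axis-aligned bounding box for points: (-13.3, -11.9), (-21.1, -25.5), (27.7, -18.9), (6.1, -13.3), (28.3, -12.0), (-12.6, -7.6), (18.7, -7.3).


x range: [-21.1, 28.3]
y range: [-25.5, -7.3]
Bounding box: (-21.1,-25.5) to (28.3,-7.3)

(-21.1,-25.5) to (28.3,-7.3)


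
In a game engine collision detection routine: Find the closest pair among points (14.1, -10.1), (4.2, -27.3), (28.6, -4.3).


d(P0,P1) = 19.8457, d(P0,P2) = 15.617, d(P1,P2) = 33.5315
Closest: P0 and P2

Closest pair: (14.1, -10.1) and (28.6, -4.3), distance = 15.617


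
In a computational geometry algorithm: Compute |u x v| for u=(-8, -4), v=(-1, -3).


|u x v| = |(-8)*(-3) - (-4)*(-1)|
= |24 - 4| = 20

20


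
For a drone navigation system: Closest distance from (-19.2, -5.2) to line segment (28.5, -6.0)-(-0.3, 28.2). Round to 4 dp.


Project P onto AB: t = 0.7009 (clamped to [0,1])
Closest point on segment: (8.3146, 17.9702)
Distance: 35.971

35.971


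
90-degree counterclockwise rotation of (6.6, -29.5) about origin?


90° CCW: (x,y) -> (-y, x)
(6.6,-29.5) -> (29.5, 6.6)

(29.5, 6.6)


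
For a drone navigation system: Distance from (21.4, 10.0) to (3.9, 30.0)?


dx=-17.5, dy=20
d^2 = (-17.5)^2 + 20^2 = 706.25
d = sqrt(706.25) = 26.5754

26.5754


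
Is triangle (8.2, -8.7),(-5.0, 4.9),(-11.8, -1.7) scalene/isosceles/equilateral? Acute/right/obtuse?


Side lengths squared: AB^2=359.2, BC^2=89.8, CA^2=449
Sorted: [89.8, 359.2, 449]
By sides: Scalene, By angles: Right

Scalene, Right


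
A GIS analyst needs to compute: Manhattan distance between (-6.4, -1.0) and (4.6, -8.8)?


|(-6.4)-4.6| + |(-1)-(-8.8)| = 11 + 7.8 = 18.8

18.8


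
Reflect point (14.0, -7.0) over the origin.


Reflection over origin: (x,y) -> (-x,-y)
(14, -7) -> (-14, 7)

(-14, 7)


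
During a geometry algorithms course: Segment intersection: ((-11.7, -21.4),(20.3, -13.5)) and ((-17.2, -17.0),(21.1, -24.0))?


Cross products: d1=-130.02, d2=396.55, d3=184.25, d4=-342.32
d1*d2 < 0 and d3*d4 < 0? yes

Yes, they intersect


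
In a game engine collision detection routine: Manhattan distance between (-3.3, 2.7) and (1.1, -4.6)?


|(-3.3)-1.1| + |2.7-(-4.6)| = 4.4 + 7.3 = 11.7

11.7


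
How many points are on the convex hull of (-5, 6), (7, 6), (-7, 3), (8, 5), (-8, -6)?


Convex hull vertices (CCW): (-8, -6), (8, 5), (7, 6), (-5, 6), (-7, 3)
Count = 5

5


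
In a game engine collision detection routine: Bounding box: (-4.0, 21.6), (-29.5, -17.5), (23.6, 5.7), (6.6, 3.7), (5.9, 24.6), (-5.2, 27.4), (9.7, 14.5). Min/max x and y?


x range: [-29.5, 23.6]
y range: [-17.5, 27.4]
Bounding box: (-29.5,-17.5) to (23.6,27.4)

(-29.5,-17.5) to (23.6,27.4)


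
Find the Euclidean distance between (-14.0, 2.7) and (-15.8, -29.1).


dx=-1.8, dy=-31.8
d^2 = (-1.8)^2 + (-31.8)^2 = 1014.48
d = sqrt(1014.48) = 31.8509

31.8509


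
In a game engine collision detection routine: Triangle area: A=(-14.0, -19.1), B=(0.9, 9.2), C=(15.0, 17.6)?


Area = |x_A(y_B-y_C) + x_B(y_C-y_A) + x_C(y_A-y_B)|/2
= |117.6 + 33.03 + (-424.5)|/2
= 273.87/2 = 136.935

136.935


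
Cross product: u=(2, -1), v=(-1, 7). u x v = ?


u x v = u_x*v_y - u_y*v_x = 2*7 - (-1)*(-1)
= 14 - 1 = 13

13


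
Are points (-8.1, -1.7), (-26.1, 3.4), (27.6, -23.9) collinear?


Cross product: ((-26.1)-(-8.1))*((-23.9)-(-1.7)) - (3.4-(-1.7))*(27.6-(-8.1))
= 217.53

No, not collinear


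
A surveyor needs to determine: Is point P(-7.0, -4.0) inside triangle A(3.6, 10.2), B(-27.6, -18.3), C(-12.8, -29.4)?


Cross products: AB x AP = 140.94, BC x BP = 440.3, CA x CP = 186.88
All same sign? yes

Yes, inside


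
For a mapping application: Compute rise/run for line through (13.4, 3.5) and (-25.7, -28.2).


slope = (y2-y1)/(x2-x1) = ((-28.2)-3.5)/((-25.7)-13.4) = (-31.7)/(-39.1) = 0.8107

0.8107


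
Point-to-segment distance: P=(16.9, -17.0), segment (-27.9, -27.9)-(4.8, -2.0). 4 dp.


Project P onto AB: t = 1 (clamped to [0,1])
Closest point on segment: (4.8, -2)
Distance: 19.272

19.272


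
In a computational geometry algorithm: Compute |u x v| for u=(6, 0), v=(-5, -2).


|u x v| = |6*(-2) - 0*(-5)|
= |(-12) - 0| = 12

12


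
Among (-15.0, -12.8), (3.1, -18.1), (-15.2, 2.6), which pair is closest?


d(P0,P1) = 18.86, d(P0,P2) = 15.4013, d(P1,P2) = 27.6293
Closest: P0 and P2

Closest pair: (-15.0, -12.8) and (-15.2, 2.6), distance = 15.4013


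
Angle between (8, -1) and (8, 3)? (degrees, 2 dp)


u.v = 61, |u| = sqrt(65) = 8.0623, |v| = sqrt(73) = 8.544
cos(theta) = u.v/(|u||v|) = 61/sqrt(4745) = 0.885547
theta = acos(0.885547) = 27.68 degrees

27.68 degrees


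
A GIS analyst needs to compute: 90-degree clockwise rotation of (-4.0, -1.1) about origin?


90° CW: (x,y) -> (y, -x)
(-4,-1.1) -> (-1.1, 4)

(-1.1, 4)


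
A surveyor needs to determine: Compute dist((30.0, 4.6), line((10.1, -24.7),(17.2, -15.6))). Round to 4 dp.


|cross product| = 26.94
|line direction| = sqrt(133.22) = 11.5421
Distance = 26.94/sqrt(133.22) = 2.3341

2.3341


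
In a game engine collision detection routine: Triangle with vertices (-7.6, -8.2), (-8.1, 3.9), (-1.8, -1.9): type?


Side lengths squared: AB^2=146.66, BC^2=73.33, CA^2=73.33
Sorted: [73.33, 73.33, 146.66]
By sides: Isosceles, By angles: Right

Isosceles, Right


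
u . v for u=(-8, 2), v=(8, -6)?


u . v = u_x*v_x + u_y*v_y = (-8)*8 + 2*(-6)
= (-64) + (-12) = -76

-76


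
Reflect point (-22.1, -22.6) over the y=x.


Reflection over y=x: (x,y) -> (y,x)
(-22.1, -22.6) -> (-22.6, -22.1)

(-22.6, -22.1)


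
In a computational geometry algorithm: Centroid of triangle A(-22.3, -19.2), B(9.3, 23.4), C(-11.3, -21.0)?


Centroid = ((x_A+x_B+x_C)/3, (y_A+y_B+y_C)/3)
= (((-22.3)+9.3+(-11.3))/3, ((-19.2)+23.4+(-21))/3)
= (-8.1, -5.6)

(-8.1, -5.6)


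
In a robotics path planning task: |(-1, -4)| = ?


|u| = sqrt((-1)^2 + (-4)^2) = sqrt(17) = 4.1231

4.1231


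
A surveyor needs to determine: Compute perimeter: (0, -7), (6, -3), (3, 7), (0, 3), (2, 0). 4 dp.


Sides: (0, -7)->(6, -3): sqrt(52) = 7.211103, (6, -3)->(3, 7): sqrt(109) = 10.440307, (3, 7)->(0, 3): sqrt(25) = 5, (0, 3)->(2, 0): sqrt(13) = 3.605551, (2, 0)->(0, -7): sqrt(53) = 7.28011
Sum = 33.537071
Perimeter = 33.5371

33.5371


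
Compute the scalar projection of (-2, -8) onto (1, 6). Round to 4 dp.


u.v = -50, |v| = sqrt(37) = 6.0828
Scalar projection = u.v / |v| = -50 / sqrt(37) = -8.2199

-8.2199


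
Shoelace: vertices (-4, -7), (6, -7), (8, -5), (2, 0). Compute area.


Shoelace sum: ((-4)*(-7) - 6*(-7)) + (6*(-5) - 8*(-7)) + (8*0 - 2*(-5)) + (2*(-7) - (-4)*0)
= 92
Area = |92|/2 = 46

46


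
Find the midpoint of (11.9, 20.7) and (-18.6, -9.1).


M = ((11.9+(-18.6))/2, (20.7+(-9.1))/2)
= (-3.35, 5.8)

(-3.35, 5.8)


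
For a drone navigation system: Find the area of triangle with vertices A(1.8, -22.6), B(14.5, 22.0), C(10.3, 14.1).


Area = |x_A(y_B-y_C) + x_B(y_C-y_A) + x_C(y_A-y_B)|/2
= |14.22 + 532.15 + (-459.38)|/2
= 86.99/2 = 43.495

43.495


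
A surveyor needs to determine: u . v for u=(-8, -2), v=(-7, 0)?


u . v = u_x*v_x + u_y*v_y = (-8)*(-7) + (-2)*0
= 56 + 0 = 56

56


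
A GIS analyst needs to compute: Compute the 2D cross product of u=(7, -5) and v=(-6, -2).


u x v = u_x*v_y - u_y*v_x = 7*(-2) - (-5)*(-6)
= (-14) - 30 = -44

-44


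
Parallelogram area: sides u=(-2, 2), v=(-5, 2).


|u x v| = |(-2)*2 - 2*(-5)|
= |(-4) - (-10)| = 6

6


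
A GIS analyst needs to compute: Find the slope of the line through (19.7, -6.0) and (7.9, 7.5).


slope = (y2-y1)/(x2-x1) = (7.5-(-6))/(7.9-19.7) = 13.5/(-11.8) = -1.1441

-1.1441


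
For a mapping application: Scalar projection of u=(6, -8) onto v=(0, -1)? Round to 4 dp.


u.v = 8, |v| = sqrt(1) = 1
Scalar projection = u.v / |v| = 8 / sqrt(1) = 8

8


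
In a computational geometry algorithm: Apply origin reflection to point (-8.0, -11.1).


Reflection over origin: (x,y) -> (-x,-y)
(-8, -11.1) -> (8, 11.1)

(8, 11.1)


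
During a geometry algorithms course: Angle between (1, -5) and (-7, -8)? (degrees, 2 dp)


u.v = 33, |u| = sqrt(26) = 5.099, |v| = sqrt(113) = 10.6301
cos(theta) = u.v/(|u||v|) = 33/sqrt(2938) = 0.608819
theta = acos(0.608819) = 52.5 degrees

52.5 degrees


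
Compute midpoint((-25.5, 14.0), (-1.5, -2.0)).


M = (((-25.5)+(-1.5))/2, (14+(-2))/2)
= (-13.5, 6)

(-13.5, 6)


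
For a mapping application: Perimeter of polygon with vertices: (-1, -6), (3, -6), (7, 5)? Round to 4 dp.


Sides: (-1, -6)->(3, -6): sqrt(16) = 4, (3, -6)->(7, 5): sqrt(137) = 11.7047, (7, 5)->(-1, -6): sqrt(185) = 13.601471
Sum = 29.306171
Perimeter = 29.3062

29.3062


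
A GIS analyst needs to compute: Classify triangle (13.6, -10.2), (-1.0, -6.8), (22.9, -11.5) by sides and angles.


Side lengths squared: AB^2=224.72, BC^2=593.3, CA^2=88.18
Sorted: [88.18, 224.72, 593.3]
By sides: Scalene, By angles: Obtuse

Scalene, Obtuse


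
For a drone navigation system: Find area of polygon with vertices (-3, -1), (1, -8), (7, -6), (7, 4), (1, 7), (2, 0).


Shoelace sum: ((-3)*(-8) - 1*(-1)) + (1*(-6) - 7*(-8)) + (7*4 - 7*(-6)) + (7*7 - 1*4) + (1*0 - 2*7) + (2*(-1) - (-3)*0)
= 174
Area = |174|/2 = 87

87


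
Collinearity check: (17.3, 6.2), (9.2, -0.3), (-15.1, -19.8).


Cross product: (9.2-17.3)*((-19.8)-6.2) - ((-0.3)-6.2)*((-15.1)-17.3)
= 0

Yes, collinear


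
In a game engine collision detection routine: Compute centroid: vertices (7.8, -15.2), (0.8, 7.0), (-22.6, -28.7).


Centroid = ((x_A+x_B+x_C)/3, (y_A+y_B+y_C)/3)
= ((7.8+0.8+(-22.6))/3, ((-15.2)+7+(-28.7))/3)
= (-4.6667, -12.3)

(-4.6667, -12.3)


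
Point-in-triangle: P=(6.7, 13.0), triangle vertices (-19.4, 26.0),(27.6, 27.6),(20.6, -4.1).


Cross products: AB x AP = -652.76, BC x BP = -560.33, CA x CP = -265.61
All same sign? yes

Yes, inside


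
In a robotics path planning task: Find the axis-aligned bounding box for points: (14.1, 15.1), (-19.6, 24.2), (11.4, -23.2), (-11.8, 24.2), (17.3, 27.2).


x range: [-19.6, 17.3]
y range: [-23.2, 27.2]
Bounding box: (-19.6,-23.2) to (17.3,27.2)

(-19.6,-23.2) to (17.3,27.2)


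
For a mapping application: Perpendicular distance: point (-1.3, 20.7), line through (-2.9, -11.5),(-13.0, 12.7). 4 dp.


|cross product| = 363.94
|line direction| = sqrt(687.65) = 26.2231
Distance = 363.94/sqrt(687.65) = 13.8786

13.8786


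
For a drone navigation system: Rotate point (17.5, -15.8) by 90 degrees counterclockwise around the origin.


90° CCW: (x,y) -> (-y, x)
(17.5,-15.8) -> (15.8, 17.5)

(15.8, 17.5)


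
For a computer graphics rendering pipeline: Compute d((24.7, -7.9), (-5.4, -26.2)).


dx=-30.1, dy=-18.3
d^2 = (-30.1)^2 + (-18.3)^2 = 1240.9
d = sqrt(1240.9) = 35.2264

35.2264


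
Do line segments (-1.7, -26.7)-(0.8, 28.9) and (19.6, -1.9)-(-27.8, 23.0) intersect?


Cross products: d1=1705.89, d2=-991.8, d3=-1122.28, d4=1575.41
d1*d2 < 0 and d3*d4 < 0? yes

Yes, they intersect


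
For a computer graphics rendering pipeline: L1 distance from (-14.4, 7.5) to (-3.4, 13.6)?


|(-14.4)-(-3.4)| + |7.5-13.6| = 11 + 6.1 = 17.1

17.1


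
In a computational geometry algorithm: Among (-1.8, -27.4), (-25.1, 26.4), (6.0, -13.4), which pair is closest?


d(P0,P1) = 58.6287, d(P0,P2) = 16.0262, d(P1,P2) = 50.5099
Closest: P0 and P2

Closest pair: (-1.8, -27.4) and (6.0, -13.4), distance = 16.0262


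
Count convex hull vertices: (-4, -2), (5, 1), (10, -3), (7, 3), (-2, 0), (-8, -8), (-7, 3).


Convex hull vertices (CCW): (-8, -8), (10, -3), (7, 3), (-7, 3)
Count = 4

4


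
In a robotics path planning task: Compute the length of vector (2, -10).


|u| = sqrt(2^2 + (-10)^2) = sqrt(104) = 10.198

10.198


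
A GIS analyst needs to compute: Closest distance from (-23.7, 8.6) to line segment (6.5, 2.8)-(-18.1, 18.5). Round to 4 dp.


Project P onto AB: t = 0.9793 (clamped to [0,1])
Closest point on segment: (-17.5896, 18.1743)
Distance: 11.358

11.358


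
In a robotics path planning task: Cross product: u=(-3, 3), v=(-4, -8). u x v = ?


u x v = u_x*v_y - u_y*v_x = (-3)*(-8) - 3*(-4)
= 24 - (-12) = 36

36


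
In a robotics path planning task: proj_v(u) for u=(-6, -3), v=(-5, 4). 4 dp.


u.v = 18, |v| = sqrt(41) = 6.4031
Scalar projection = u.v / |v| = 18 / sqrt(41) = 2.8111

2.8111


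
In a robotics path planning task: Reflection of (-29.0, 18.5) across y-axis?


Reflection over y-axis: (x,y) -> (-x,y)
(-29, 18.5) -> (29, 18.5)

(29, 18.5)


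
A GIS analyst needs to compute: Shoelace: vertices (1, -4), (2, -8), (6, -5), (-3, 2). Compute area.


Shoelace sum: (1*(-8) - 2*(-4)) + (2*(-5) - 6*(-8)) + (6*2 - (-3)*(-5)) + ((-3)*(-4) - 1*2)
= 45
Area = |45|/2 = 22.5

22.5


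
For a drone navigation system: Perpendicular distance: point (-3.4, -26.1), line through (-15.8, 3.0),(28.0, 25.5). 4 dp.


|cross product| = 1553.58
|line direction| = sqrt(2424.69) = 49.2411
Distance = 1553.58/sqrt(2424.69) = 31.5504

31.5504


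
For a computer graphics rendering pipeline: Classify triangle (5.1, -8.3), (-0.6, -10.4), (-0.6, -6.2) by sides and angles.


Side lengths squared: AB^2=36.9, BC^2=17.64, CA^2=36.9
Sorted: [17.64, 36.9, 36.9]
By sides: Isosceles, By angles: Acute

Isosceles, Acute


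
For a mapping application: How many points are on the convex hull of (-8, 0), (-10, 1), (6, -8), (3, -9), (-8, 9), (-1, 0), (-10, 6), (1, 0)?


Convex hull vertices (CCW): (-10, 1), (3, -9), (6, -8), (1, 0), (-8, 9), (-10, 6)
Count = 6

6


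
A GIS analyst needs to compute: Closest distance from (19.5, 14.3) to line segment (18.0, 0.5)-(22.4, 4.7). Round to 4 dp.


Project P onto AB: t = 1 (clamped to [0,1])
Closest point on segment: (22.4, 4.7)
Distance: 10.0285

10.0285


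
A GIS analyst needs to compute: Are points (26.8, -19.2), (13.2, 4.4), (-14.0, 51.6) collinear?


Cross product: (13.2-26.8)*(51.6-(-19.2)) - (4.4-(-19.2))*((-14)-26.8)
= 0

Yes, collinear


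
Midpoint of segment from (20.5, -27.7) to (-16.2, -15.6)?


M = ((20.5+(-16.2))/2, ((-27.7)+(-15.6))/2)
= (2.15, -21.65)

(2.15, -21.65)


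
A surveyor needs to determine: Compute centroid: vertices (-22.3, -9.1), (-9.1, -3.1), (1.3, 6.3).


Centroid = ((x_A+x_B+x_C)/3, (y_A+y_B+y_C)/3)
= (((-22.3)+(-9.1)+1.3)/3, ((-9.1)+(-3.1)+6.3)/3)
= (-10.0333, -1.9667)

(-10.0333, -1.9667)


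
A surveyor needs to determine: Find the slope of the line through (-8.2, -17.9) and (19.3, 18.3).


slope = (y2-y1)/(x2-x1) = (18.3-(-17.9))/(19.3-(-8.2)) = 36.2/27.5 = 1.3164

1.3164


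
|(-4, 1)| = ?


|u| = sqrt((-4)^2 + 1^2) = sqrt(17) = 4.1231

4.1231


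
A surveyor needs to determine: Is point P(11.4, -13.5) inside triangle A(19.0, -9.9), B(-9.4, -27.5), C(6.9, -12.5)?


Cross products: AB x AP = -31.52, BC x BP = -83.8, CA x CP = -23.8
All same sign? yes

Yes, inside


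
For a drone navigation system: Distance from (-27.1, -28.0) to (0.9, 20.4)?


dx=28, dy=48.4
d^2 = 28^2 + 48.4^2 = 3126.56
d = sqrt(3126.56) = 55.9157

55.9157


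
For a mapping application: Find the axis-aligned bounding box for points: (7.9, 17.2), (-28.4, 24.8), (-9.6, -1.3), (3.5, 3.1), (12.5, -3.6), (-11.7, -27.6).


x range: [-28.4, 12.5]
y range: [-27.6, 24.8]
Bounding box: (-28.4,-27.6) to (12.5,24.8)

(-28.4,-27.6) to (12.5,24.8)


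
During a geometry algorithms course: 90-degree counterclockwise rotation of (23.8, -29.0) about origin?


90° CCW: (x,y) -> (-y, x)
(23.8,-29) -> (29, 23.8)

(29, 23.8)


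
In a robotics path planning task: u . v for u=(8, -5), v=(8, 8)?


u . v = u_x*v_x + u_y*v_y = 8*8 + (-5)*8
= 64 + (-40) = 24

24


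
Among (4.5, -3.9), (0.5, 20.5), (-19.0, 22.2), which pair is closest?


d(P0,P1) = 24.7257, d(P0,P2) = 35.1206, d(P1,P2) = 19.574
Closest: P1 and P2

Closest pair: (0.5, 20.5) and (-19.0, 22.2), distance = 19.574


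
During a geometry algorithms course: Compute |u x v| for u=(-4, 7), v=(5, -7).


|u x v| = |(-4)*(-7) - 7*5|
= |28 - 35| = 7

7
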